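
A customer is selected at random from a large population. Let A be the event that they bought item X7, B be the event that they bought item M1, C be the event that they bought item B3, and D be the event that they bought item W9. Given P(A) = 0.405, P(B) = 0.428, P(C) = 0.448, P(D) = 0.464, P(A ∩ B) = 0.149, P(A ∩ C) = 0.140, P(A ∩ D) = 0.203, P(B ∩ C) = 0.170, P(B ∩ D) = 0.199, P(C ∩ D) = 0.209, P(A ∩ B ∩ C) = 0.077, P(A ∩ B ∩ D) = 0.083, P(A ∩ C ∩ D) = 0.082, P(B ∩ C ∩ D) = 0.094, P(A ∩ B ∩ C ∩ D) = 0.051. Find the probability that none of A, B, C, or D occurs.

0.040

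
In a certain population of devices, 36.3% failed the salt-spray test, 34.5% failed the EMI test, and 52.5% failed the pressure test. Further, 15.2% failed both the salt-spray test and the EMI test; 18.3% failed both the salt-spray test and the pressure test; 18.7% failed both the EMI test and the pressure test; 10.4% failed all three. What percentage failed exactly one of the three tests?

50.1%

P(exactly one) = 36.3 + 34.5 + 52.5 − 2·15.2 − 2·18.3 − 2·18.7 + 3·10.4 = 50.1%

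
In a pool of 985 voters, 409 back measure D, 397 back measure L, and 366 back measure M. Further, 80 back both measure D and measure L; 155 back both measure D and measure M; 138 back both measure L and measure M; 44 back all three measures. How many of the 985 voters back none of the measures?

142

Apply inclusion-exclusion:
|at least one| = 409 + 397 + 366 − 80 − 155 − 138 + 44 = 843
None: 985 − 843 = 142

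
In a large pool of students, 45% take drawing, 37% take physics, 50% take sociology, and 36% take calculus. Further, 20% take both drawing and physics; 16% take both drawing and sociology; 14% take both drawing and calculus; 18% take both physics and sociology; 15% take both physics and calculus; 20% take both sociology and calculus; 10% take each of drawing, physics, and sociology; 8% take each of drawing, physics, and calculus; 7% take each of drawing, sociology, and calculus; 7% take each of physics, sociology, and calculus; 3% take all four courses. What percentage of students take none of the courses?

6%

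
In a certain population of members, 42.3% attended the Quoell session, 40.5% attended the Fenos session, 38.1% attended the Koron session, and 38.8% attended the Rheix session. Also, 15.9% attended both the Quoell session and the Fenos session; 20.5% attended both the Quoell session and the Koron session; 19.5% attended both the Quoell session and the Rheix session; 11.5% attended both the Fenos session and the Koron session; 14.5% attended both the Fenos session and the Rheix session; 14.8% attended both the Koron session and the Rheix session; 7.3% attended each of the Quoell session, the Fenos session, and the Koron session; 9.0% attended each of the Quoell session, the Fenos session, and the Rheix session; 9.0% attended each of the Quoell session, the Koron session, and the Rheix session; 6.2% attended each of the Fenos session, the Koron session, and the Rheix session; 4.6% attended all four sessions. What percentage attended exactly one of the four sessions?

Using the inclusion–exclusion count for exactly one event:
P(exactly one) = 42.3 + 40.5 + 38.1 + 38.8 − 2·15.9 − 2·20.5 − 2·19.5 − 2·11.5 − 2·14.5 − 2·14.8 + 3·7.3 + 3·9.0 + 3·9.0 + 3·6.2 − 4·4.6 = 42.4%

42.4%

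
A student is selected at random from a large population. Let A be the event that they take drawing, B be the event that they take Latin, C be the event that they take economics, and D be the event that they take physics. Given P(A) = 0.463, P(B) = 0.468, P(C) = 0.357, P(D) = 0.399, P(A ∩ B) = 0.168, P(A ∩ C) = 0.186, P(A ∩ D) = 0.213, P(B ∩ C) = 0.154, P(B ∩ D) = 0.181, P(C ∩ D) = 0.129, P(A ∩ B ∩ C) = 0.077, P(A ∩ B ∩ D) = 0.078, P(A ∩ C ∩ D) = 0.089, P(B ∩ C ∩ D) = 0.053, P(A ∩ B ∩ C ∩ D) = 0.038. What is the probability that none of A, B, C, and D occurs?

By inclusion-exclusion,
P(A ∪ B ∪ C ∪ D) = 0.463 + 0.468 + 0.357 + 0.399 − 0.168 − 0.186 − 0.213 − 0.154 − 0.181 − 0.129 + 0.077 + 0.078 + 0.089 + 0.053 − 0.038 = 0.915
P(none) = 1 − 0.915 = 0.085

0.085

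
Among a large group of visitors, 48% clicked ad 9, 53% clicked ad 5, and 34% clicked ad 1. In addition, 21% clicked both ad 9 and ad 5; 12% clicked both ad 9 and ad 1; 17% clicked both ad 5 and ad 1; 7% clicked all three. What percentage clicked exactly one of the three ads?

Using the inclusion–exclusion count for exactly one event:
P(exactly one) = 48 + 53 + 34 − 2·21 − 2·12 − 2·17 + 3·7 = 56%

56%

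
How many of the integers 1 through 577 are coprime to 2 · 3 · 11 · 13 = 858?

162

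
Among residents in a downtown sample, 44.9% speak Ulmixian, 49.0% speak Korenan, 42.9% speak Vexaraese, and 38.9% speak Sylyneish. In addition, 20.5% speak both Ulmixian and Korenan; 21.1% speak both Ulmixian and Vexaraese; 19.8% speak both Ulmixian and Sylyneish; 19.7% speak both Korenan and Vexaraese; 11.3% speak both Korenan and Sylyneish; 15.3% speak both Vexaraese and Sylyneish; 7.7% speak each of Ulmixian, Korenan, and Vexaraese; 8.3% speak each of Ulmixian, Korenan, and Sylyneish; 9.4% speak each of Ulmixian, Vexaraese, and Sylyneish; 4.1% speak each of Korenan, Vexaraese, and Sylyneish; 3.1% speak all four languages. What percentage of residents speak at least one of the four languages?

94.4%

By inclusion-exclusion,
P(≥1) = 44.9 + 49.0 + 42.9 + 38.9 − 20.5 − 21.1 − 19.8 − 19.7 − 11.3 − 15.3 + 7.7 + 8.3 + 9.4 + 4.1 − 3.1 = 94.4%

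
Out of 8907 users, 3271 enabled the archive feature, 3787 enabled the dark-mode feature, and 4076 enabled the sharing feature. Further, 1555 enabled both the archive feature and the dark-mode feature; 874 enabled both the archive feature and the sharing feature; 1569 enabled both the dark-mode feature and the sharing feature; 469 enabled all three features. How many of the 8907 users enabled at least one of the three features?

By inclusion–exclusion:
N(≥1) = 3271 + 3787 + 4076 − 1555 − 874 − 1569 + 469 = 7605

7605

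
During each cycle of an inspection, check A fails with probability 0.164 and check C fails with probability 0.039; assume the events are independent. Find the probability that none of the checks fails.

0.803396

P(none) = (1 − 0.164) × (1 − 0.039) = 0.836 × 0.961 = 0.803396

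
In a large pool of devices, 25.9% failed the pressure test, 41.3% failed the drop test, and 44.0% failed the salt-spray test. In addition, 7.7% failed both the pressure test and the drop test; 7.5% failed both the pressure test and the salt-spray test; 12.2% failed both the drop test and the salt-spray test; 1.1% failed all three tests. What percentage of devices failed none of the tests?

15.1%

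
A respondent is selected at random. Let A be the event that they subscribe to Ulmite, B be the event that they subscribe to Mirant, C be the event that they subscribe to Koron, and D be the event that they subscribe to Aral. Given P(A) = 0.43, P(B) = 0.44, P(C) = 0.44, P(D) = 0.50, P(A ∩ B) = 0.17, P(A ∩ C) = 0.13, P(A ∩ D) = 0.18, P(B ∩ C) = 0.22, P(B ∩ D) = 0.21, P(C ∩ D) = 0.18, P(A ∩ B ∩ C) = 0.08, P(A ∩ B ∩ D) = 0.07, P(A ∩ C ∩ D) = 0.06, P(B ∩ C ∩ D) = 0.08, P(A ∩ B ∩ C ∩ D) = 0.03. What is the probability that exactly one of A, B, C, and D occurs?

0.38

By inclusion–exclusion (exactly-one form):
P(exactly one) = 0.43 + 0.44 + 0.44 + 0.50 − 2·0.17 − 2·0.13 − 2·0.18 − 2·0.22 − 2·0.21 − 2·0.18 + 3·0.08 + 3·0.07 + 3·0.06 + 3·0.08 − 4·0.03 = 0.38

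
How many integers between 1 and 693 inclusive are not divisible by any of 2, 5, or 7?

Using inclusion–exclusion:
⌊693/2⌋ + ⌊693/5⌋ + ⌊693/7⌋ − ⌊693/10⌋ − ⌊693/14⌋ − ⌊693/35⌋ + ⌊693/70⌋ = 346 + 138 + 99 − 69 − 49 − 19 + 9 = 455
693 − 455 = 238

238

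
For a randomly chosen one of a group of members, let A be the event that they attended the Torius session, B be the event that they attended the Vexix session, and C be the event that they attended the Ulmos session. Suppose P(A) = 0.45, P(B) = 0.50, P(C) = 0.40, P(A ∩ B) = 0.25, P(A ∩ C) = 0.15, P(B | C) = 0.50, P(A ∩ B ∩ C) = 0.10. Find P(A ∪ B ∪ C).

0.85

P(B ∩ C) = P(C)·P(B|C) = 0.40 × 0.50 = 0.20
Using inclusion–exclusion:
P(A ∪ B ∪ C) = 0.45 + 0.50 + 0.40 − 0.25 − 0.15 − 0.20 + 0.10 = 0.85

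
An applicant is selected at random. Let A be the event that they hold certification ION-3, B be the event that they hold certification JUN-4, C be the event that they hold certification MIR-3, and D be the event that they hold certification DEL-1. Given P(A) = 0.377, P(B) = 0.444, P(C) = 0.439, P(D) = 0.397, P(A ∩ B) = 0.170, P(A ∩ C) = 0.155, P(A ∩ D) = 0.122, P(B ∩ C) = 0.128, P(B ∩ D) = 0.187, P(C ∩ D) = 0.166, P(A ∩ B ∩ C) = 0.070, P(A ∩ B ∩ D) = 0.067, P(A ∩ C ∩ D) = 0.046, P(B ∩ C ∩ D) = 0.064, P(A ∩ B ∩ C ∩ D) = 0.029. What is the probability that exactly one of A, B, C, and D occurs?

0.426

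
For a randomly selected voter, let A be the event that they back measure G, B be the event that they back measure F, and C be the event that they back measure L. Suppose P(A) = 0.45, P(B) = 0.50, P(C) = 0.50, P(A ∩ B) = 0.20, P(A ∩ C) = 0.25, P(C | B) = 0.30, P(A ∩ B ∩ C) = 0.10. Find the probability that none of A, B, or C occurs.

P(B ∩ C) = P(B)·P(C|B) = 0.50 × 0.30 = 0.15
Using inclusion–exclusion:
P(A ∪ B ∪ C) = 0.45 + 0.50 + 0.50 − 0.20 − 0.25 − 0.15 + 0.10 = 0.95
P(none) = 1 − 0.95 = 0.05

0.05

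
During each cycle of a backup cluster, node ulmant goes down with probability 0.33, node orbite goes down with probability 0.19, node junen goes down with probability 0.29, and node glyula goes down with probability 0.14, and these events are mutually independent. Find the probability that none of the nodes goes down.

0.33137262

Since the events are independent, P(none) is the product of the individual non-occurrence probabilities.
P(none) = (1 − 0.33) × (1 − 0.19) × (1 − 0.29) × (1 − 0.14) = 0.67 × 0.81 × 0.71 × 0.86 = 0.33137262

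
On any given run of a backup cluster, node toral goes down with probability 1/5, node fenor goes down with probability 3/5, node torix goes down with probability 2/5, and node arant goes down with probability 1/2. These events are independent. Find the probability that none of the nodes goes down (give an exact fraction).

12/125

P(none) = (1 − 1/5) × (1 − 3/5) × (1 − 2/5) × (1 − 1/2) = 4/5 × 2/5 × 3/5 × 1/2 = 12/125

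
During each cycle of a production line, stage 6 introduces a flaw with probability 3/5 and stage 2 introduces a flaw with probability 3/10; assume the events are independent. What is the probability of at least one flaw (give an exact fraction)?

P(none) = (1 − 3/5) × (1 − 3/10) = 2/5 × 7/10 = 7/25
P(at least one) = 1 − 7/25 = 18/25

18/25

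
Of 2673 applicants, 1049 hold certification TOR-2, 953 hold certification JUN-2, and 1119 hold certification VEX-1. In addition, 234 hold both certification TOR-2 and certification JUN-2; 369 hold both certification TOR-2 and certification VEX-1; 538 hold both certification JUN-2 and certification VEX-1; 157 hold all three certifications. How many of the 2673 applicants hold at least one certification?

Apply inclusion-exclusion:
|union| = 1049 + 953 + 1119 − 234 − 369 − 538 + 157 = 2137

2137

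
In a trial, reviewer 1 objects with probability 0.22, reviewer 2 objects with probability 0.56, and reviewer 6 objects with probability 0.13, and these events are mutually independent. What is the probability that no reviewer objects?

0.298584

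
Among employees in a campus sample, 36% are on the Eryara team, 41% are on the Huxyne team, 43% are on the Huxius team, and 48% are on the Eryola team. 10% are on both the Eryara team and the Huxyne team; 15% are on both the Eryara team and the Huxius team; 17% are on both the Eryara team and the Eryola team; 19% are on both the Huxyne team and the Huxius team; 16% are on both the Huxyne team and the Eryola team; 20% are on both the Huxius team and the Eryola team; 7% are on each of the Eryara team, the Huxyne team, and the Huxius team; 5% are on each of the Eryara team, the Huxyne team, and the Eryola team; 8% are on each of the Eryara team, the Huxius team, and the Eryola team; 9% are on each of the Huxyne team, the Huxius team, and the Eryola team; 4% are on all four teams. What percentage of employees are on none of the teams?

Apply inclusion-exclusion:
P(union) = 36 + 41 + 43 + 48 − 10 − 15 − 17 − 19 − 16 − 20 + 7 + 5 + 8 + 9 − 4 = 96%
P(none) = 100% − 96% = 4%

4%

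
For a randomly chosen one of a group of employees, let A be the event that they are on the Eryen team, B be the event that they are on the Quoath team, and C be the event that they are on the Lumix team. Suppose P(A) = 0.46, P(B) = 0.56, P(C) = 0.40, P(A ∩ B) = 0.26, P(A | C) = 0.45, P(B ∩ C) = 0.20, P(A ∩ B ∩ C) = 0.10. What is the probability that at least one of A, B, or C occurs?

P(A ∩ C) = P(C)·P(A|C) = 0.40 × 0.45 = 0.18
Apply inclusion-exclusion:
P(A ∪ B ∪ C) = 0.46 + 0.56 + 0.40 − 0.26 − 0.18 − 0.20 + 0.10 = 0.88

0.88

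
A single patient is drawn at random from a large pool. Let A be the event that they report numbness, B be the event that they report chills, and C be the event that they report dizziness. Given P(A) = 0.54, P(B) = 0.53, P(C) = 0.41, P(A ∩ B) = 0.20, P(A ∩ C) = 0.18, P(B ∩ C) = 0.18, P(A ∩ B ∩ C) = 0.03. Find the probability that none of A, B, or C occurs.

By inclusion–exclusion:
P(A ∪ B ∪ C) = 0.54 + 0.53 + 0.41 − 0.20 − 0.18 − 0.18 + 0.03 = 0.95
P(none) = 1 − 0.95 = 0.05

0.05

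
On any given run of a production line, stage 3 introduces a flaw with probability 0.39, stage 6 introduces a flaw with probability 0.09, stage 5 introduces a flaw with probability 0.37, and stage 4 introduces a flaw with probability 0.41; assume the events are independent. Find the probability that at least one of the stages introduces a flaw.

0.79366933

Since the events are independent, P(none) is the product of the individual non-occurrence probabilities.
P(none) = (1 − 0.39) × (1 − 0.09) × (1 − 0.37) × (1 − 0.41) = 0.61 × 0.91 × 0.63 × 0.59 = 0.20633067
P(at least one) = 1 − 0.20633067 = 0.79366933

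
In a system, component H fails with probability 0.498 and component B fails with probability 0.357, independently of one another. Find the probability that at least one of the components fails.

Independence gives P(none) = ∏(1 − pᵢ).
P(none) = (1 − 0.498) × (1 − 0.357) = 0.502 × 0.643 = 0.322786
P(at least one) = 1 − 0.322786 = 0.677214

0.677214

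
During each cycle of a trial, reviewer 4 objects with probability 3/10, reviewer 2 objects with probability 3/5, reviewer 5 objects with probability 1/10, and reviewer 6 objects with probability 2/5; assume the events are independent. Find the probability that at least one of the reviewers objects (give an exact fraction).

Independence gives P(none) = ∏(1 − pᵢ).
P(none) = (1 − 3/10) × (1 − 3/5) × (1 − 1/10) × (1 − 2/5) = 7/10 × 2/5 × 9/10 × 3/5 = 189/1250
P(at least one) = 1 − 189/1250 = 1061/1250

1061/1250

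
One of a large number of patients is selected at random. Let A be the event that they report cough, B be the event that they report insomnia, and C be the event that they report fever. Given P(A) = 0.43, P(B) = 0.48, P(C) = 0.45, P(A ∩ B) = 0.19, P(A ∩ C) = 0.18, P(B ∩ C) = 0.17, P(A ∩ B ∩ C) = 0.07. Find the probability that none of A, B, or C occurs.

0.11

Apply inclusion-exclusion:
P(A ∪ B ∪ C) = 0.43 + 0.48 + 0.45 − 0.19 − 0.18 − 0.17 + 0.07 = 0.89
P(none) = 1 − 0.89 = 0.11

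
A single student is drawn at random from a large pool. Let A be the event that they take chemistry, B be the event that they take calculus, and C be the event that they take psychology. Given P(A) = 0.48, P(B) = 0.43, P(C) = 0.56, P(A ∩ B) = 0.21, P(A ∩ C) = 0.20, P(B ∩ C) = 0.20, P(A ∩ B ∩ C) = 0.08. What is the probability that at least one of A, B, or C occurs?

0.94

P(A ∪ B ∪ C) = 0.48 + 0.43 + 0.56 − 0.21 − 0.20 − 0.20 + 0.08 = 0.94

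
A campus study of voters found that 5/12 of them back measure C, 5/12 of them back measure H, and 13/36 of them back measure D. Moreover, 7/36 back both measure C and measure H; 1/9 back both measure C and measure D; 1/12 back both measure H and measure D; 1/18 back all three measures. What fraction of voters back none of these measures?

Using inclusion–exclusion:
P(≥1) = 5/12 + 5/12 + 13/36 − 7/36 − 1/9 − 1/12 + 1/18 = 31/36
P(none) = 1 − 31/36 = 5/36

5/36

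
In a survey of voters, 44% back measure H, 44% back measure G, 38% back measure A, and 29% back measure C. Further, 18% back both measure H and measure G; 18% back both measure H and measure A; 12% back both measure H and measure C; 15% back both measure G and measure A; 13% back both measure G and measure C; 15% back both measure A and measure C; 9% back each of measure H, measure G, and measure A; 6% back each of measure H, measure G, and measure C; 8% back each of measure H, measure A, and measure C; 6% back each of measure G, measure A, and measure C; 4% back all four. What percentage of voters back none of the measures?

P(≥1) = 44 + 44 + 38 + 29 − 18 − 18 − 12 − 15 − 13 − 15 + 9 + 6 + 8 + 6 − 4 = 89%
P(none) = 100% − 89% = 11%

11%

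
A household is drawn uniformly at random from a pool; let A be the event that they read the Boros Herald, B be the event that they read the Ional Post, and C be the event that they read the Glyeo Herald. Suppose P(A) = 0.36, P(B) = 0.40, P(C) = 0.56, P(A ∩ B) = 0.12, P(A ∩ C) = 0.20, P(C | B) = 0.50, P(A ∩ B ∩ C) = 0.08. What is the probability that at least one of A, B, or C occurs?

0.88

P(B ∩ C) = P(B)·P(C|B) = 0.40 × 0.50 = 0.20
P(A ∪ B ∪ C) = 0.36 + 0.40 + 0.56 − 0.12 − 0.20 − 0.20 + 0.08 = 0.88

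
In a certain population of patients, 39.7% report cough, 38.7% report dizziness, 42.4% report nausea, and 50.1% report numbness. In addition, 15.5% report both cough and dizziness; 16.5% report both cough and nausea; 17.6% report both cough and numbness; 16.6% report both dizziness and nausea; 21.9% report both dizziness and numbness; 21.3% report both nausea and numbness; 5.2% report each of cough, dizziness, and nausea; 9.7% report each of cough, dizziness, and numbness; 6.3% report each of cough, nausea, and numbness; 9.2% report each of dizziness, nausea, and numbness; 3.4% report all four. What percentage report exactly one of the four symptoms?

29.7%

Using the inclusion–exclusion count for exactly one event:
P(exactly one) = 39.7 + 38.7 + 42.4 + 50.1 − 2·15.5 − 2·16.5 − 2·17.6 − 2·16.6 − 2·21.9 − 2·21.3 + 3·5.2 + 3·9.7 + 3·6.3 + 3·9.2 − 4·3.4 = 29.7%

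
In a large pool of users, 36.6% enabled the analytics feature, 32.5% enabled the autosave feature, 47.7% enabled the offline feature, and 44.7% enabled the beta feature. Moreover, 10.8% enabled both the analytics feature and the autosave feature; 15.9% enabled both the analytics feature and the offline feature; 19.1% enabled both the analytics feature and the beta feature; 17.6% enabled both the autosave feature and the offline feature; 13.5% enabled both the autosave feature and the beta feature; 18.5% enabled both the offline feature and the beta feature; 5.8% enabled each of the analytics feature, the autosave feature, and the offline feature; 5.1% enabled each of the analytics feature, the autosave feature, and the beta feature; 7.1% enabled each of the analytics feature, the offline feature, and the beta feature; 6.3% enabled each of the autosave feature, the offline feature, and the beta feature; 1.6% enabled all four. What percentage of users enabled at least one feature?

P(union) = 36.6 + 32.5 + 47.7 + 44.7 − 10.8 − 15.9 − 19.1 − 17.6 − 13.5 − 18.5 + 5.8 + 5.1 + 7.1 + 6.3 − 1.6 = 88.8%

88.8%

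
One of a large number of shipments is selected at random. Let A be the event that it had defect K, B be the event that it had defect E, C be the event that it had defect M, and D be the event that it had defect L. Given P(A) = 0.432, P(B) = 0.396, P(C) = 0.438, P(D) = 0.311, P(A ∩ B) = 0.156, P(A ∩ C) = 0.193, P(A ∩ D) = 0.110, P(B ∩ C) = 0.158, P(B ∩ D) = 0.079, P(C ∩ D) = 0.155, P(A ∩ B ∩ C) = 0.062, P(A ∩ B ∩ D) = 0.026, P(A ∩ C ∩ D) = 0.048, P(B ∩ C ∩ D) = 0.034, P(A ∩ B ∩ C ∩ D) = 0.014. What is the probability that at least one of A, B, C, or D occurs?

Inclusion–exclusion gives
P(A ∪ B ∪ C ∪ D) = 0.432 + 0.396 + 0.438 + 0.311 − 0.156 − 0.193 − 0.110 − 0.158 − 0.079 − 0.155 + 0.062 + 0.026 + 0.048 + 0.034 − 0.014 = 0.882

0.882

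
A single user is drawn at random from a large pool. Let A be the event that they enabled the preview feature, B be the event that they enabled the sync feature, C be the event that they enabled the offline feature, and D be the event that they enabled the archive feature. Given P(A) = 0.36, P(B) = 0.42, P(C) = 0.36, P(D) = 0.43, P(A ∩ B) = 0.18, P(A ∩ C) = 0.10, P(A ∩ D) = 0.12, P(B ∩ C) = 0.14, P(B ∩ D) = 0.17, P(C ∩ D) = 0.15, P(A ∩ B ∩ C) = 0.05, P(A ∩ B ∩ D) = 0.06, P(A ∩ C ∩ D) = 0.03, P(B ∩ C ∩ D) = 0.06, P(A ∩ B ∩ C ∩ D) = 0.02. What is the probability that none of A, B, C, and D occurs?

Inclusion–exclusion gives
P(A ∪ B ∪ C ∪ D) = 0.36 + 0.42 + 0.36 + 0.43 − 0.18 − 0.10 − 0.12 − 0.14 − 0.17 − 0.15 + 0.05 + 0.06 + 0.03 + 0.06 − 0.02 = 0.89
P(none) = 1 − 0.89 = 0.11

0.11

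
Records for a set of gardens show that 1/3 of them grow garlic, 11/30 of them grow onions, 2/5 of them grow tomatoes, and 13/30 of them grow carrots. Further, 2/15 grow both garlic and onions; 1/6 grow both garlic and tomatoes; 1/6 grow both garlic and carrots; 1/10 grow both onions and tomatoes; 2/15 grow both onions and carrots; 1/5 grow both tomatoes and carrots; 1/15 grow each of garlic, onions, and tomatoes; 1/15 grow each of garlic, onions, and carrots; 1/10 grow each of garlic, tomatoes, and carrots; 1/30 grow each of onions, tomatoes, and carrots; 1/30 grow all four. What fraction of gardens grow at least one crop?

13/15

P(≥1) = 1/3 + 11/30 + 2/5 + 13/30 − 2/15 − 1/6 − 1/6 − 1/10 − 2/15 − 1/5 + 1/15 + 1/15 + 1/10 + 1/30 − 1/30 = 13/15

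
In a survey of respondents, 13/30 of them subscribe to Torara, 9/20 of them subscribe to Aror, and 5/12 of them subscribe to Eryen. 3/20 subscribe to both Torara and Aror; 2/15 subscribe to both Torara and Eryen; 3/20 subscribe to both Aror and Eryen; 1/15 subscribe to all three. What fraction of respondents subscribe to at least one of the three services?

By inclusion-exclusion,
P(≥1) = 13/30 + 9/20 + 5/12 − 3/20 − 2/15 − 3/20 + 1/15 = 14/15

14/15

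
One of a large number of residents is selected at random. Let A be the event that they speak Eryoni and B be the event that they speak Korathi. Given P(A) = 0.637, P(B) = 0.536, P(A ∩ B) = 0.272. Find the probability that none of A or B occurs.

0.099

P(A ∪ B) = 0.637 + 0.536 − 0.272 = 0.901
P(none) = 1 − 0.901 = 0.099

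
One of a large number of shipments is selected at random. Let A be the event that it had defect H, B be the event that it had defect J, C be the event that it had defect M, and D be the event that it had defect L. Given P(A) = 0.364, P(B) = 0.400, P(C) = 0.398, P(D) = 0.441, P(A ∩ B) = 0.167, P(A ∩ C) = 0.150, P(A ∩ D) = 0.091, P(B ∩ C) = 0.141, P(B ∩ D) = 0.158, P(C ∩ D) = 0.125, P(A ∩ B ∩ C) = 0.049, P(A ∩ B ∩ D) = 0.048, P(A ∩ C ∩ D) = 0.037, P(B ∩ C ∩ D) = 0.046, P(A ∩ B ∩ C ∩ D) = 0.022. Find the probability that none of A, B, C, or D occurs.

P(A ∪ B ∪ C ∪ D) = 0.364 + 0.400 + 0.398 + 0.441 − 0.167 − 0.150 − 0.091 − 0.141 − 0.158 − 0.125 + 0.049 + 0.048 + 0.037 + 0.046 − 0.022 = 0.929
P(none) = 1 − 0.929 = 0.071

0.071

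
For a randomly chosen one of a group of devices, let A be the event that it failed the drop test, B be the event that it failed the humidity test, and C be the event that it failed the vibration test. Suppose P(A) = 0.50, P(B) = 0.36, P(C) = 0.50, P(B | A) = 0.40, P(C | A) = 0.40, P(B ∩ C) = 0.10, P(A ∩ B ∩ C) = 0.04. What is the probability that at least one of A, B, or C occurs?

P(A ∩ B) = P(A)·P(B|A) = 0.50 × 0.40 = 0.20
P(A ∩ C) = P(A)·P(C|A) = 0.50 × 0.40 = 0.20
P(A ∪ B ∪ C) = 0.50 + 0.36 + 0.50 − 0.20 − 0.20 − 0.10 + 0.04 = 0.90

0.90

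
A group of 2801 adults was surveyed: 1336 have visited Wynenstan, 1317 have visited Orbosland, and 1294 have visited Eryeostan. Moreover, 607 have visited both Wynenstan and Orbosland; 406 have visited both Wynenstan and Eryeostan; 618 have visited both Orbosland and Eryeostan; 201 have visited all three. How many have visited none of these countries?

|at least one| = 1336 + 1317 + 1294 − 607 − 406 − 618 + 201 = 2517
None: 2801 − 2517 = 284

284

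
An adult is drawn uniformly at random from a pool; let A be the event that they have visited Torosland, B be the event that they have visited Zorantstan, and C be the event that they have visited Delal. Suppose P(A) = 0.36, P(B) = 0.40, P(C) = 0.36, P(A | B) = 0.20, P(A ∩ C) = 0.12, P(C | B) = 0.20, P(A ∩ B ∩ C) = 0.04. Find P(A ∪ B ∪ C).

P(A ∩ B) = P(B)·P(A|B) = 0.40 × 0.20 = 0.08
P(B ∩ C) = P(B)·P(C|B) = 0.40 × 0.20 = 0.08
By inclusion–exclusion:
P(A ∪ B ∪ C) = 0.36 + 0.40 + 0.36 − 0.08 − 0.12 − 0.08 + 0.04 = 0.88

0.88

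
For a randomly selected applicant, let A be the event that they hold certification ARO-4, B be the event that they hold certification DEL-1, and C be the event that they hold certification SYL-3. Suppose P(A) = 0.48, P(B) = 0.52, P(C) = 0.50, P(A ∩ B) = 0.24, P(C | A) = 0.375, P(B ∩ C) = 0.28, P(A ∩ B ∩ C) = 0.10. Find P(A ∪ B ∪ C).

0.90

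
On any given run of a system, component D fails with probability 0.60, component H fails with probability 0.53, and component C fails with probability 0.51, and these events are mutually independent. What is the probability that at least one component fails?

P(none) = (1 − 0.60) × (1 − 0.53) × (1 − 0.51) = 0.40 × 0.47 × 0.49 = 0.09212
P(at least one) = 1 − 0.09212 = 0.90788

0.90788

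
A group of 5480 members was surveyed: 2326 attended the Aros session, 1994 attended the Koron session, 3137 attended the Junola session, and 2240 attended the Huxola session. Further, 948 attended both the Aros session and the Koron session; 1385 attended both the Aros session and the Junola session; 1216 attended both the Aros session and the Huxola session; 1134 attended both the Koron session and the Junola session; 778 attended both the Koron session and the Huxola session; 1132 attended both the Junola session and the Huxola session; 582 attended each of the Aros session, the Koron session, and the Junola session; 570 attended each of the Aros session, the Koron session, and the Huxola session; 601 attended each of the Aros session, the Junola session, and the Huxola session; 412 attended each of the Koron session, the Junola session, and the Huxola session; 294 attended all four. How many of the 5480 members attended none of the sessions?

505

|union| = 2326 + 1994 + 3137 + 2240 − 948 − 1385 − 1216 − 1134 − 778 − 1132 + 582 + 570 + 601 + 412 − 294 = 4975
None: 5480 − 4975 = 505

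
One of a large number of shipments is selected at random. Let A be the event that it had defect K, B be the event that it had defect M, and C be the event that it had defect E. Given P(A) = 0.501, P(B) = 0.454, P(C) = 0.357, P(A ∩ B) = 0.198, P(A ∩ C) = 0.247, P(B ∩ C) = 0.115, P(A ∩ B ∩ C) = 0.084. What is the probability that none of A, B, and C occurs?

0.164

P(A ∪ B ∪ C) = 0.501 + 0.454 + 0.357 − 0.198 − 0.247 − 0.115 + 0.084 = 0.836
P(none) = 1 − 0.836 = 0.164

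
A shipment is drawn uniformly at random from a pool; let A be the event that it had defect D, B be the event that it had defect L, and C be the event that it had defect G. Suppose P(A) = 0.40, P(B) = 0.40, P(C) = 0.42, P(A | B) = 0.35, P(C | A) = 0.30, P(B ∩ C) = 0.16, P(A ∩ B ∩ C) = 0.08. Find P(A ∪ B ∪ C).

P(A ∩ B) = P(B)·P(A|B) = 0.40 × 0.35 = 0.14
P(A ∩ C) = P(A)·P(C|A) = 0.40 × 0.30 = 0.12
By inclusion-exclusion,
P(A ∪ B ∪ C) = 0.40 + 0.40 + 0.42 − 0.14 − 0.12 − 0.16 + 0.08 = 0.88

0.88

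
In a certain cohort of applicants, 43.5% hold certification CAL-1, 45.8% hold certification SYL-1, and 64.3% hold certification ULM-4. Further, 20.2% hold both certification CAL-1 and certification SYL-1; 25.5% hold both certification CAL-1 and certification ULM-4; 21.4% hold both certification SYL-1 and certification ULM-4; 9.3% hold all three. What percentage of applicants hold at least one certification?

95.8%

P(≥1) = 43.5 + 45.8 + 64.3 − 20.2 − 25.5 − 21.4 + 9.3 = 95.8%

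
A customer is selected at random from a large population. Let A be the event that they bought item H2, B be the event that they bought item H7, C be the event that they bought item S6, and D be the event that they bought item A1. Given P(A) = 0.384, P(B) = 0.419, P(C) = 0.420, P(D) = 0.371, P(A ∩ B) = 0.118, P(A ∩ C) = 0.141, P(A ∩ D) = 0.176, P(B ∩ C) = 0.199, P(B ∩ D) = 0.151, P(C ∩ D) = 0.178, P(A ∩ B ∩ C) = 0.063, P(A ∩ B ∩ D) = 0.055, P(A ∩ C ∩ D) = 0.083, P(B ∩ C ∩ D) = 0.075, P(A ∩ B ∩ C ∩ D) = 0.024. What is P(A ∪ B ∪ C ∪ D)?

By inclusion-exclusion,
P(A ∪ B ∪ C ∪ D) = 0.384 + 0.419 + 0.420 + 0.371 − 0.118 − 0.141 − 0.176 − 0.199 − 0.151 − 0.178 + 0.063 + 0.055 + 0.083 + 0.075 − 0.024 = 0.883

0.883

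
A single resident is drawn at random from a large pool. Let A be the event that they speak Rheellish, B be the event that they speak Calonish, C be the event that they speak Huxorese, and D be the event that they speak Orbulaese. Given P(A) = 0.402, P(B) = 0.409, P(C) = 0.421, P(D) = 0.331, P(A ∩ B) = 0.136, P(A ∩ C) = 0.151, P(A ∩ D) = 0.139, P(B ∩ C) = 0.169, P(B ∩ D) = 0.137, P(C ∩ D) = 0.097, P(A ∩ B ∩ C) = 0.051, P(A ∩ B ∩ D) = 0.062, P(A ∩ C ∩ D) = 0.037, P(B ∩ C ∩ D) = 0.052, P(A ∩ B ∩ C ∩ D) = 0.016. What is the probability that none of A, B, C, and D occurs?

0.080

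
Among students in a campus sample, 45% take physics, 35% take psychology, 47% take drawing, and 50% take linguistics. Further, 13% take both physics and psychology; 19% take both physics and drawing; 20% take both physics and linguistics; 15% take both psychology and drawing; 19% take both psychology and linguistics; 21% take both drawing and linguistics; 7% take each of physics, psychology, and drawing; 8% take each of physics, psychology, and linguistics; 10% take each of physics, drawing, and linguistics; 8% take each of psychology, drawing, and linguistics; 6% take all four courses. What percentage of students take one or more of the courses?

97%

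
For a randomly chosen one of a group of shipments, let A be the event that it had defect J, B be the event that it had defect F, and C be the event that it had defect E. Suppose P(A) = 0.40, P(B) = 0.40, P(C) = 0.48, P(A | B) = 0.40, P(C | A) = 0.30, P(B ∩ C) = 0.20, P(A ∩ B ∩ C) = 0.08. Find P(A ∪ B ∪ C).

P(A ∩ B) = P(B)·P(A|B) = 0.40 × 0.40 = 0.16
P(A ∩ C) = P(A)·P(C|A) = 0.40 × 0.30 = 0.12
Inclusion–exclusion gives
P(A ∪ B ∪ C) = 0.40 + 0.40 + 0.48 − 0.16 − 0.12 − 0.20 + 0.08 = 0.88

0.88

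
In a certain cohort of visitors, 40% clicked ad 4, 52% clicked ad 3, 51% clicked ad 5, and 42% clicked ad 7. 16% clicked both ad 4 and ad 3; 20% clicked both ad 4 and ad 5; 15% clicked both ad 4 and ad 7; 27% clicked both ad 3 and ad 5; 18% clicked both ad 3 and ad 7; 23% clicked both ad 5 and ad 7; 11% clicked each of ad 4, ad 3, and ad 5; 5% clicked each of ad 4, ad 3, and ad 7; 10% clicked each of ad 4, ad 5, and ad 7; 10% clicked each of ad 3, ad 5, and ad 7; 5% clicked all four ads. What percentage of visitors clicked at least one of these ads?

97%

Inclusion–exclusion gives
P(≥1) = 40 + 52 + 51 + 42 − 16 − 20 − 15 − 27 − 18 − 23 + 11 + 5 + 10 + 10 − 5 = 97%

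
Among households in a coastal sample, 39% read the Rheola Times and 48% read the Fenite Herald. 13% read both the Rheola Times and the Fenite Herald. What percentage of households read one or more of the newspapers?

74%

P(at least one) = 39 + 48 − 13 = 74%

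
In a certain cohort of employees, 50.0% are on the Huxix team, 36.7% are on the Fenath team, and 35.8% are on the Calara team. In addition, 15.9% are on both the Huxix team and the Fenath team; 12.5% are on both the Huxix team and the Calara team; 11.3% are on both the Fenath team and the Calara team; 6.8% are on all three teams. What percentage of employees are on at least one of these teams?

89.6%

P(union) = 50.0 + 36.7 + 35.8 − 15.9 − 12.5 − 11.3 + 6.8 = 89.6%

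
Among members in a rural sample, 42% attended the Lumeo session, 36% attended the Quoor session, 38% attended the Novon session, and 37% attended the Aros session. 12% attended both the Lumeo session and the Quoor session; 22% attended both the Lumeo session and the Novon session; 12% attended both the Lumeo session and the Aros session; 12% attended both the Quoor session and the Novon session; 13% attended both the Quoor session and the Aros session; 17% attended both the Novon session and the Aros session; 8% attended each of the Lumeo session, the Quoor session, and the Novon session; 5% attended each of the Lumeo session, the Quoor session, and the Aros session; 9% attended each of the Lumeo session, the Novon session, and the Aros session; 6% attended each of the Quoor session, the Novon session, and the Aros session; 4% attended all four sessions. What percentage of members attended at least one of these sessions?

P(union) = 42 + 36 + 38 + 37 − 12 − 22 − 12 − 12 − 13 − 17 + 8 + 5 + 9 + 6 − 4 = 89%

89%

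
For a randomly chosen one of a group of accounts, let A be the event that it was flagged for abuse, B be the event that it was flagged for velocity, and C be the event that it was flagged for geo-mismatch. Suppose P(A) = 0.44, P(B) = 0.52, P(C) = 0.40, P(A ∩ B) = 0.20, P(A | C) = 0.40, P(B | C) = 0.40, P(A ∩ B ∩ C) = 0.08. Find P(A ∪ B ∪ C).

0.92

P(A ∩ C) = P(C)·P(A|C) = 0.40 × 0.40 = 0.16
P(B ∩ C) = P(C)·P(B|C) = 0.40 × 0.40 = 0.16
P(A ∪ B ∪ C) = 0.44 + 0.52 + 0.40 − 0.20 − 0.16 − 0.16 + 0.08 = 0.92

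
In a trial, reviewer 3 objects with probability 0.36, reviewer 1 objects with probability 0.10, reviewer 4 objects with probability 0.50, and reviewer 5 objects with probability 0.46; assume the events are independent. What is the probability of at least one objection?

0.84448

P(none) = (1 − 0.36) × (1 − 0.10) × (1 − 0.50) × (1 − 0.46) = 0.64 × 0.90 × 0.50 × 0.54 = 0.15552
P(at least one) = 1 − 0.15552 = 0.84448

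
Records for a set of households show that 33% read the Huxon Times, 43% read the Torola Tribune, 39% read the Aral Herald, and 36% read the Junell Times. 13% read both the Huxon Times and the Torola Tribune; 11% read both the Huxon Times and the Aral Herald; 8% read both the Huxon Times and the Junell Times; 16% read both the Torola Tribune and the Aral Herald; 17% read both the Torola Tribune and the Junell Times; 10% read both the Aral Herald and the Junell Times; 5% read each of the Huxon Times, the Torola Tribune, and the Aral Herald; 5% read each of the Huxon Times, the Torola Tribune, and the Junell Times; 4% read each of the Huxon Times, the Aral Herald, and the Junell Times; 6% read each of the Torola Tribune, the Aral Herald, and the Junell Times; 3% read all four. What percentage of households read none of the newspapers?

7%

Using inclusion–exclusion:
P(at least one) = 33 + 43 + 39 + 36 − 13 − 11 − 8 − 16 − 17 − 10 + 5 + 5 + 4 + 6 − 3 = 93%
P(none) = 100% − 93% = 7%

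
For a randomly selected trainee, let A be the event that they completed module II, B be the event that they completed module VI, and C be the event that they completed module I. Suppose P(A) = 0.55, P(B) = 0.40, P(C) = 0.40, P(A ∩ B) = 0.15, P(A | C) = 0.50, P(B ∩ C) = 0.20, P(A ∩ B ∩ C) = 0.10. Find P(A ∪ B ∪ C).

0.90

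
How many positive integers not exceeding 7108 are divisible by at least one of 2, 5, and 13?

4483

⌊7108/2⌋ + ⌊7108/5⌋ + ⌊7108/13⌋ − ⌊7108/10⌋ − ⌊7108/26⌋ − ⌊7108/65⌋ + ⌊7108/130⌋ = 3554 + 1421 + 546 − 710 − 273 − 109 + 54 = 4483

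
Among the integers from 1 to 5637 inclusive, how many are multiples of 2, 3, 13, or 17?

⌊5637/2⌋ + ⌊5637/3⌋ + ⌊5637/13⌋ + ⌊5637/17⌋ − ⌊5637/6⌋ − ⌊5637/26⌋ − ⌊5637/34⌋ − ⌊5637/39⌋ − ⌊5637/51⌋ − ⌊5637/221⌋ + ⌊5637/78⌋ + ⌊5637/102⌋ + ⌊5637/442⌋ + ⌊5637/663⌋ − ⌊5637/1326⌋ = 2818 + 1879 + 433 + 331 − 939 − 216 − 165 − 144 − 110 − 25 + 72 + 55 + 12 + 8 − 4 = 4005

4005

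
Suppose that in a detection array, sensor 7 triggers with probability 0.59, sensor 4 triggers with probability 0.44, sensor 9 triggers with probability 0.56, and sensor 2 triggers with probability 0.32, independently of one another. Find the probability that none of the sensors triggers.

0.06869632

Independence gives P(none) = ∏(1 − pᵢ).
P(none) = (1 − 0.59) × (1 − 0.44) × (1 − 0.56) × (1 − 0.32) = 0.41 × 0.56 × 0.44 × 0.68 = 0.06869632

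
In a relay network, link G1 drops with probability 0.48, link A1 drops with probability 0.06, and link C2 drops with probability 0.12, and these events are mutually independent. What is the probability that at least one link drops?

0.569856

Independence gives P(none) = ∏(1 − pᵢ).
P(none) = (1 − 0.48) × (1 − 0.06) × (1 − 0.12) = 0.52 × 0.94 × 0.88 = 0.430144
P(at least one) = 1 − 0.430144 = 0.569856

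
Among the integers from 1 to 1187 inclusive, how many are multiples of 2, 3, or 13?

Using inclusion–exclusion:
593 + 395 + 91 − 197 − 45 − 30 + 15 = 822

822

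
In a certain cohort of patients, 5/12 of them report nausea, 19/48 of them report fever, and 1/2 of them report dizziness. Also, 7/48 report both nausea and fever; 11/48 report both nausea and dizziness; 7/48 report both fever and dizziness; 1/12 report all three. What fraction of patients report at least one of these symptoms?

Inclusion–exclusion gives
P(≥1) = 5/12 + 19/48 + 1/2 − 7/48 − 11/48 − 7/48 + 1/12 = 7/8

7/8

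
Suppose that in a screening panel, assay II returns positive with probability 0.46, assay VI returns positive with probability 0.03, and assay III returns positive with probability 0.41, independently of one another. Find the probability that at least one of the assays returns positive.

P(none) = (1 − 0.46) × (1 − 0.03) × (1 − 0.41) = 0.54 × 0.97 × 0.59 = 0.309042
P(at least one) = 1 − 0.309042 = 0.690958

0.690958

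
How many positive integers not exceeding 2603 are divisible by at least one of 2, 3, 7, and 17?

Inclusion–exclusion gives
⌊2603/2⌋ + ⌊2603/3⌋ + ⌊2603/7⌋ + ⌊2603/17⌋ − ⌊2603/6⌋ − ⌊2603/14⌋ − ⌊2603/34⌋ − ⌊2603/21⌋ − ⌊2603/51⌋ − ⌊2603/119⌋ + ⌊2603/42⌋ + ⌊2603/102⌋ + ⌊2603/238⌋ + ⌊2603/357⌋ − ⌊2603/714⌋ = 1301 + 867 + 371 + 153 − 433 − 185 − 76 − 123 − 51 − 21 + 61 + 25 + 10 + 7 − 3 = 1903

1903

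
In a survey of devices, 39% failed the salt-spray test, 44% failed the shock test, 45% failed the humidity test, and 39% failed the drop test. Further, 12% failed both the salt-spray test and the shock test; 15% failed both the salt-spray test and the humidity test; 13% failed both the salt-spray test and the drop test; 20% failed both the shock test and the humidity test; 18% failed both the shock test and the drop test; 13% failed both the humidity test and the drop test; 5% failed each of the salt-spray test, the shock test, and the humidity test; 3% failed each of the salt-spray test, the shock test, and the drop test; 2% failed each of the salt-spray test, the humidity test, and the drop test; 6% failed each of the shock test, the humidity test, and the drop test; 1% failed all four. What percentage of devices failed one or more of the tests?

91%

Inclusion–exclusion gives
P(union) = 39 + 44 + 45 + 39 − 12 − 15 − 13 − 20 − 18 − 13 + 5 + 3 + 2 + 6 − 1 = 91%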